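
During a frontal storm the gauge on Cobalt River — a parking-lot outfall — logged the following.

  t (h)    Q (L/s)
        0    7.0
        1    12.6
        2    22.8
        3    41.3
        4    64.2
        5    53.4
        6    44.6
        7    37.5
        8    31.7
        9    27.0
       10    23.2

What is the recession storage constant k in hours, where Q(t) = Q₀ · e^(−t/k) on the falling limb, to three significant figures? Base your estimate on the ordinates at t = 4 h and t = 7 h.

k ≈ 5.58 h

On the falling limb, Q drops from 64.2 to 37.5 L/s between t = 4 h and t = 7 h (Δt = 3 h).
k = −Δt / ln(Q₂/Q₁) = −3 / ln(37.5/64.2) = 5.58 h.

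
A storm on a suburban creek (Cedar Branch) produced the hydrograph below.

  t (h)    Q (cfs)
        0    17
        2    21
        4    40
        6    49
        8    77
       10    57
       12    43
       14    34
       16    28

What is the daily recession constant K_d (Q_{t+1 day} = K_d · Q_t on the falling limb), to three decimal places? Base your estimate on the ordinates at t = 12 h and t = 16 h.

Between t = 12 h and t = 16 h the flow falls from 43 to 28 cfs over 2×2 h = 4 h.
Per-interval ratio K = (28/43)^(1/2) = 0.8069; K_d = K^(24/2) = 0.076.

K_d ≈ 0.076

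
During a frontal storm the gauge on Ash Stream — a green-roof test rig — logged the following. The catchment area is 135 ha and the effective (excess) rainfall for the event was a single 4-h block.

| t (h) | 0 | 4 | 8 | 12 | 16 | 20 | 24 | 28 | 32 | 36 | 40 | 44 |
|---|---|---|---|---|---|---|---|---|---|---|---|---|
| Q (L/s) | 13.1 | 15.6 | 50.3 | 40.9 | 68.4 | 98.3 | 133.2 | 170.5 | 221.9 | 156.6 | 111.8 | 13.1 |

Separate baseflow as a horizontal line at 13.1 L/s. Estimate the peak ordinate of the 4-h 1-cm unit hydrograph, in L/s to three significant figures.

Direct runoff: 0.0, 2.5, 37.2, 27.8, 55.3, 85.2, 120.1, 157.4, 208.8, 143.5, 98.7, 0.0 L/s; ΣQ_DR = 936.5 L/s, peak = 208.8 L/s.
Runoff depth d = ΣQ_DR·Δt / A = 936.5 × 14400 / (135 ha) = 9.989 mm.
The 1-cm UH is the DRH scaled by (10 mm)/d, so U_p = 208.8 × 10/9.989 = 209 L/s.

U_p ≈ 209 L/s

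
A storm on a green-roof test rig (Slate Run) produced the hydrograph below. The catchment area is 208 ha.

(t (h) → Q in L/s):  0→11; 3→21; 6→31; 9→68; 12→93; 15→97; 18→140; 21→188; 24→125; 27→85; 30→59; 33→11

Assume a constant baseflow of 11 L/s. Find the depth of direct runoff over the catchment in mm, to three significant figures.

d ≈ 4.14 mm

Direct runoff: 0.0, 10.0, 20.0, 57.0, 82.0, 86.0, 129.0, 177.0, 114.0, 74.0, 48.0, 0.0 L/s; ΣQ_DR = 797.0 L/s.
V = ΣQ_DR · Δt = 797.0 × 10800 s = 8.608 × 10^6 L.
Over A = 208 ha, depth = V / A = 4.14 mm.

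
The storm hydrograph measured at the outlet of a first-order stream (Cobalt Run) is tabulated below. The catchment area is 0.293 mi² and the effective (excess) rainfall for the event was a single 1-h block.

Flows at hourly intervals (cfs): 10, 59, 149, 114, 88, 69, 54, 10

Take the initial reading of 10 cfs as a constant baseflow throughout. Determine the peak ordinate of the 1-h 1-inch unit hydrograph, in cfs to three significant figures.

U_p ≈ 55.6 cfs

Direct runoff: 0.0, 49.0, 139.0, 104.0, 78.0, 59.0, 44.0, 0.0 cfs; ΣQ_DR = 473.0 cfs, peak = 139.0 cfs.
Runoff depth d = ΣQ_DR·Δt / A = 473.0 × 3600 / (0.293 mi²) = 2.502 in.
The 1-inch UH is the DRH scaled by (1 in)/d, so U_p = 139.0 × 1/2.502 = 55.6 cfs.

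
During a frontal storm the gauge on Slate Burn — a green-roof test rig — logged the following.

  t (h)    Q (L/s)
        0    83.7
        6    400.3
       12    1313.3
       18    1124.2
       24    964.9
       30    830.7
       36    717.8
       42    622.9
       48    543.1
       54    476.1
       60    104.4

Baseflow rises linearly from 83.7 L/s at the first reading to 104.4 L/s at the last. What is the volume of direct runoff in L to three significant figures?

V ≈ 1.33 × 10^8 L

Direct-runoff ordinates (Q − Q_b): 0.00, 314.53, 1225.46, 1034.29, 872.92, 736.65, 621.68, 524.71, 442.84, 373.77, 0.00 L/s.
ΣQ_DR = 6147 L/s.
With Δt = 6 h = 21600 s, V = ΣQ_DR · Δt = 6147 × 21600 = 1.33 × 10^8 L.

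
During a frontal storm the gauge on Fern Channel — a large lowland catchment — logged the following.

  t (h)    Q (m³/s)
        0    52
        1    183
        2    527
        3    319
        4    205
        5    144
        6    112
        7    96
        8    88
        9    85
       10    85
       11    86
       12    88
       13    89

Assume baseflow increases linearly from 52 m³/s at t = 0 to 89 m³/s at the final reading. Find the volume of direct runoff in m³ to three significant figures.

V ≈ 4.22 × 10^6 m³

Direct-runoff ordinates (Q − Q_b): 0.00, 128.15, 469.31, 258.46, 141.62, 77.77, 42.92, 24.08, 13.23, 7.38, 4.54, 2.69, 1.85, 0.00 m³/s.
ΣQ_DR = 1172 m³/s.
With Δt = 1 h = 3600 s, V = ΣQ_DR · Δt = 1172 × 3600 = 4.22 × 10^6 m³.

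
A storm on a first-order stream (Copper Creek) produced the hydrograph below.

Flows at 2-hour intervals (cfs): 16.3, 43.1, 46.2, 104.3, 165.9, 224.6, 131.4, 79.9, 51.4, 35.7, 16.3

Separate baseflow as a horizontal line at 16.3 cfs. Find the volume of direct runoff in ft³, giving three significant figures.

V ≈ 5.30 × 10^6 ft³

Direct-runoff ordinates (Q − Q_b): 0.0, 26.8, 29.9, 88.0, 149.6, 208.3, 115.1, 63.6, 35.1, 19.4, 0.0 cfs.
ΣQ_DR = 735.8 cfs.
With Δt = 2 h = 7200 s, V = ΣQ_DR · Δt = 735.8 × 7200 = 5.30 × 10^6 ft³.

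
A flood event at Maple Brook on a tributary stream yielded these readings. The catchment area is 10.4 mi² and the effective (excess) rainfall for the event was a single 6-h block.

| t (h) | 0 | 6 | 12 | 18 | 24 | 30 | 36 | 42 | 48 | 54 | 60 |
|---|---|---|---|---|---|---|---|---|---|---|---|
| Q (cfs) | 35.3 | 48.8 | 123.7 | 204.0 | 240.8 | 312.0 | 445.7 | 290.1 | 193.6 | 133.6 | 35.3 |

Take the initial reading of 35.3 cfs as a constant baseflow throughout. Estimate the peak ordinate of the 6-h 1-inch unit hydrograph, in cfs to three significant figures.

U_p ≈ 274 cfs

Direct runoff: 0.0, 13.5, 88.4, 168.7, 205.5, 276.7, 410.4, 254.8, 158.3, 98.3, 0.0 cfs; ΣQ_DR = 1675 cfs, peak = 410.4 cfs.
Runoff depth d = ΣQ_DR·Δt / A = 1675 × 21600 / (10.4 mi²) = 1.497 in.
The 1-inch UH is the DRH scaled by (1 in)/d, so U_p = 410.4 × 1/1.497 = 274 cfs.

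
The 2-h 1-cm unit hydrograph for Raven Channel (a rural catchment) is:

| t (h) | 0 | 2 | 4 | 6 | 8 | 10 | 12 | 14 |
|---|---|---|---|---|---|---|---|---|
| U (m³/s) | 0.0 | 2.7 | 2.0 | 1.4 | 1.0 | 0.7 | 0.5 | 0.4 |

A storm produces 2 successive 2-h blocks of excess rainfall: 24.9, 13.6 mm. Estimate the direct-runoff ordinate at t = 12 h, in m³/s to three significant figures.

Q ≈ 2.20 m³/s

By discrete convolution, Q_j = Σ (P_i / 10 mm) · U_{j−i}.
At t = 12 h (j=6): Q = (24.9/10)·0.5 + (13.6/10)·0.7 = 2.20 m³/s.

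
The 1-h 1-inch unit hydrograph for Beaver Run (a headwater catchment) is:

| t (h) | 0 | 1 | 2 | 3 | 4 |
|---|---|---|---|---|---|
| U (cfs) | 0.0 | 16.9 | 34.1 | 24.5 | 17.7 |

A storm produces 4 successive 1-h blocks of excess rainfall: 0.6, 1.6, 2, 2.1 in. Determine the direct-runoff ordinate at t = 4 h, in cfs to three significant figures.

By discrete convolution, Q_j = Σ (P_i / 1 in) · U_{j−i}.
At t = 4 h (j=4): Q = (0.6/1)·17.7 + (1.6/1)·24.5 + (2/1)·34.1 + (2.1/1)·16.9 = 154 cfs.

Q ≈ 154 cfs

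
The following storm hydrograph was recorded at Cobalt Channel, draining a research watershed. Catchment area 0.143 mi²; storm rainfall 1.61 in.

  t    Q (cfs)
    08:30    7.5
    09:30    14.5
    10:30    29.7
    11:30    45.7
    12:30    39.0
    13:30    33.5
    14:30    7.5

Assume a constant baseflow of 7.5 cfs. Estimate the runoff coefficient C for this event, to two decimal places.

C ≈ 0.84

ΣQ_DR = 124.9 cfs; V = ΣQ_DR·Δt = 4.496 × 10^5 ft³.
Runoff depth d = V / A = 1.353 in.
C = d / P = 1.353 / 1.61 = 0.84.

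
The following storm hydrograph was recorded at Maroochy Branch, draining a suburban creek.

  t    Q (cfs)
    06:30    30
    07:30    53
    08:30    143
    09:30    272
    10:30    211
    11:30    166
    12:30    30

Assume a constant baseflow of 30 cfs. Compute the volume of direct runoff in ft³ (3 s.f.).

V ≈ 2.50 × 10^6 ft³

Direct-runoff ordinates (Q − Q_b): 0.0, 23.0, 113.0, 242.0, 181.0, 136.0, 0.0 cfs.
ΣQ_DR = 695.0 cfs.
With Δt = 1 h = 3600 s, V = ΣQ_DR · Δt = 695.0 × 3600 = 2.50 × 10^6 ft³.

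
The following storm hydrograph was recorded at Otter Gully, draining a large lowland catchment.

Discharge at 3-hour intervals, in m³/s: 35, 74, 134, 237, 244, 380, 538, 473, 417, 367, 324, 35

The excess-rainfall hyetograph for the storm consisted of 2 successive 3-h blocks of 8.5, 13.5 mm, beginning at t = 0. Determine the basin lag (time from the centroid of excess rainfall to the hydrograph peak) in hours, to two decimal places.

t_L ≈ 14.66 h

Centroid of excess rainfall: t_c = Σ P_i·t̄_i / ΣP_i = 3.3409 h (block centres at 1.5, 4.5 h).
Hydrograph peak occurs at t = 18 h, so basin lag t_L = 18 − 3.3409 = 14.66 h.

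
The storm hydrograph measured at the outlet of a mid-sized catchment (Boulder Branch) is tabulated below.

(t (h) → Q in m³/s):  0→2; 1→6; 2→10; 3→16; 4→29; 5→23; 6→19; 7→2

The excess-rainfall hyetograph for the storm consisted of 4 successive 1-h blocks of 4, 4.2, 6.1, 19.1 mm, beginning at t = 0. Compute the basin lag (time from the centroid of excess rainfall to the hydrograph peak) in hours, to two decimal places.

Centroid of excess rainfall: t_c = Σ P_i·t̄_i / ΣP_i = 2.7066 h (block centres at 0.5, 1.5, 2.5, 3.5 h).
Hydrograph peak occurs at t = 4 h, so basin lag t_L = 4 − 2.7066 = 1.29 h.

t_L ≈ 1.29 h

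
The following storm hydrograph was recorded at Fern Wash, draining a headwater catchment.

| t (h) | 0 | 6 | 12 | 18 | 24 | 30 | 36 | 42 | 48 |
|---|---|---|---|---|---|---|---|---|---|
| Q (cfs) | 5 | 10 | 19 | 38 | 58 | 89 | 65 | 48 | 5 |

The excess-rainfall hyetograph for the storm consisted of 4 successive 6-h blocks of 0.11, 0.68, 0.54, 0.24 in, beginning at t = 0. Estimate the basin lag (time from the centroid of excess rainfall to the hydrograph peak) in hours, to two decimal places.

t_L ≈ 17.52 h

Centroid of excess rainfall: t_c = Σ P_i·t̄_i / ΣP_i = 12.4777 h (block centres at 3, 9, 15, 21 h).
Hydrograph peak occurs at t = 30 h, so basin lag t_L = 30 − 12.4777 = 17.52 h.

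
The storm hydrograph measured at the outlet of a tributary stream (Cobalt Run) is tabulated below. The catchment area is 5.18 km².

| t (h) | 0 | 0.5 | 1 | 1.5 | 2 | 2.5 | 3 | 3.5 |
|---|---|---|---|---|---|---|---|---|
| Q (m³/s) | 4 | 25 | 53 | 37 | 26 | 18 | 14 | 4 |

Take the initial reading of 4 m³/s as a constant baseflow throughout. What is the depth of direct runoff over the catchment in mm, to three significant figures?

Direct runoff: 0.0, 21.0, 49.0, 33.0, 22.0, 14.0, 10.0, 0.0 m³/s; ΣQ_DR = 149.0 m³/s.
V = ΣQ_DR · Δt = 149.0 × 1800 s = 2.682 × 10^5 m³.
Over A = 5.18 km², depth = V / A = 51.8 mm.

d ≈ 51.8 mm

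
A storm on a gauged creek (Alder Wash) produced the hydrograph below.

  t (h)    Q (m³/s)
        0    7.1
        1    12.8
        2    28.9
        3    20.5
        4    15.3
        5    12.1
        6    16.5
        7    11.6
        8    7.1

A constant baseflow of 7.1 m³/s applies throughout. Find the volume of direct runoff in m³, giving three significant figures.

V ≈ 2.45 × 10^5 m³

Direct-runoff ordinates (Q − Q_b): 0.0, 5.7, 21.8, 13.4, 8.2, 5.0, 9.4, 4.5, 0.0 m³/s.
ΣQ_DR = 68.00 m³/s.
With Δt = 1 h = 3600 s, V = ΣQ_DR · Δt = 68.00 × 3600 = 2.45 × 10^5 m³.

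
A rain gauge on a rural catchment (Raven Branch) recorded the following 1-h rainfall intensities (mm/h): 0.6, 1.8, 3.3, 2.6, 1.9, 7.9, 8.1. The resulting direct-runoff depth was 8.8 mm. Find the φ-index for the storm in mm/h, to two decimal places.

φ ≈ 3.60 mm/h

Only the 2 blocks with intensity above φ contribute runoff: 7.9, 8.1 mm/h.
Σ(I−φ)·Δt = d  ⇒  (7.9+8.1 − 2φ)·1 = 8.8
φ = (16.00 − 8.8/1) / 2 = 3.60 mm/h.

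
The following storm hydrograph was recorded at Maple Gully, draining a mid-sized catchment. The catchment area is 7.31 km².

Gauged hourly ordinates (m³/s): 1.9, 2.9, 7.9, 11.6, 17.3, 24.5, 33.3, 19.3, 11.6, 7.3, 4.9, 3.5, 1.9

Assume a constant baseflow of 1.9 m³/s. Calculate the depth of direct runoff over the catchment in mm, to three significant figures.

Direct runoff: 0.0, 1.0, 6.0, 9.7, 15.4, 22.6, 31.4, 17.4, 9.7, 5.4, 3.0, 1.6, 0.0 m³/s; ΣQ_DR = 123.2 m³/s.
V = ΣQ_DR · Δt = 123.2 × 3600 s = 4.435 × 10^5 m³.
Over A = 7.31 km², depth = V / A = 60.7 mm.

d ≈ 60.7 mm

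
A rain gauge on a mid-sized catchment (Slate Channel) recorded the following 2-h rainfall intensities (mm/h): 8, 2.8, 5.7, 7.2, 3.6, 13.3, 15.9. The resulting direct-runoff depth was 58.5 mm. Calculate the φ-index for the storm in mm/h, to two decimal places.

Only the 5 blocks with intensity above φ contribute runoff: 8, 5.7, 7.2, 13.3, 15.9 mm/h.
Σ(I−φ)·Δt = d  ⇒  (8+5.7+7.2+13.3+15.9 − 5φ)·2 = 58.5
φ = (50.10 − 58.5/2) / 5 = 4.17 mm/h.

φ ≈ 4.17 mm/h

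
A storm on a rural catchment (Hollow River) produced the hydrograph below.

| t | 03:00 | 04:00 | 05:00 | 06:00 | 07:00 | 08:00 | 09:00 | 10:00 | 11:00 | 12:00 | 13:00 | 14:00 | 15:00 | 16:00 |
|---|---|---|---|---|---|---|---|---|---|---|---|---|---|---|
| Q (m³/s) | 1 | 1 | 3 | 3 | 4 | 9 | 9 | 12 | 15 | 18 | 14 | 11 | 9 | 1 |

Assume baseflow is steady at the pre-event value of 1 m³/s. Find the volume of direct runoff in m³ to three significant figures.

Direct-runoff ordinates (Q − Q_b): 0.0, 0.0, 2.0, 2.0, 3.0, 8.0, 8.0, 11.0, 14.0, 17.0, 13.0, 10.0, 8.0, 0.0 m³/s.
ΣQ_DR = 96.00 m³/s.
With Δt = 1 h = 3600 s, V = ΣQ_DR · Δt = 96.00 × 3600 = 3.46 × 10^5 m³.

V ≈ 3.46 × 10^5 m³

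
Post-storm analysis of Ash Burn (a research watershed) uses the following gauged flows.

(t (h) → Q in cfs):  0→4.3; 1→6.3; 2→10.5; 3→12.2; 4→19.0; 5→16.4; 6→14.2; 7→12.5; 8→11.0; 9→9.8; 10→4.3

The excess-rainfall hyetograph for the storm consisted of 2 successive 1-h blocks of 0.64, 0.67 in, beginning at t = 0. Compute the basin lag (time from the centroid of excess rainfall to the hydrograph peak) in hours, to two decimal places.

t_L ≈ 2.99 h

Centroid of excess rainfall: t_c = Σ P_i·t̄_i / ΣP_i = 1.0115 h (block centres at 0.5, 1.5 h).
Hydrograph peak occurs at t = 4 h, so basin lag t_L = 4 − 1.0115 = 2.99 h.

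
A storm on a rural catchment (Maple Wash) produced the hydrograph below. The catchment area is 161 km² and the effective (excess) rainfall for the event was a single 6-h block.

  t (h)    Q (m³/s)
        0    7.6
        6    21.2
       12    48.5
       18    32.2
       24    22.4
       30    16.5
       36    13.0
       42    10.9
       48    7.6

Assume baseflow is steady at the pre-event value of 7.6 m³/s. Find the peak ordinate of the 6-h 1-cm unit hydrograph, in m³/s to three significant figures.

Direct runoff: 0.0, 13.6, 40.9, 24.6, 14.8, 8.9, 5.4, 3.3, 0.0 m³/s; ΣQ_DR = 111.5 m³/s, peak = 40.9 m³/s.
Runoff depth d = ΣQ_DR·Δt / A = 111.5 × 21600 / (161 km²) = 14.96 mm.
The 1-cm UH is the DRH scaled by (10 mm)/d, so U_p = 40.9 × 10/14.96 = 27.3 m³/s.

U_p ≈ 27.3 m³/s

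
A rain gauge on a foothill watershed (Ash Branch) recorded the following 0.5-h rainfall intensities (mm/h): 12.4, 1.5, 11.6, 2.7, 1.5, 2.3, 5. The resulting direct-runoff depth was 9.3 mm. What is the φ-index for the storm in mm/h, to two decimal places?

Only the 3 blocks with intensity above φ contribute runoff: 12.4, 11.6, 5 mm/h.
Σ(I−φ)·Δt = d  ⇒  (12.4+11.6+5 − 3φ)·0.5 = 9.3
φ = (29.00 − 9.3/0.5) / 3 = 3.47 mm/h.

φ ≈ 3.47 mm/h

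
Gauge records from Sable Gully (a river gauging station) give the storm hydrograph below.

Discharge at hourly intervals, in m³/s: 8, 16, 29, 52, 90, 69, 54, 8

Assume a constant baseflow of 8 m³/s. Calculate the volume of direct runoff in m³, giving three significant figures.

Direct-runoff ordinates (Q − Q_b): 0.0, 8.0, 21.0, 44.0, 82.0, 61.0, 46.0, 0.0 m³/s.
ΣQ_DR = 262.0 m³/s.
With Δt = 1 h = 3600 s, V = ΣQ_DR · Δt = 262.0 × 3600 = 9.43 × 10^5 m³.

V ≈ 9.43 × 10^5 m³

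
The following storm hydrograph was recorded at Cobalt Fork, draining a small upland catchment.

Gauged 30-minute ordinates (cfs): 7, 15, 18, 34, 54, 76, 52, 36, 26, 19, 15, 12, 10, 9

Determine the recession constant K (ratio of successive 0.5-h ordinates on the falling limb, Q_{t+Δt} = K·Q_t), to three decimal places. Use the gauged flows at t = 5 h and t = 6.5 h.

Using the recession-limb readings at t = 5 h and t = 6.5 h: Q falls from 15 to 9 cfs over 3 intervals.
K = (Q₂/Q₁)^(1/3) = (9/15)^(1/3) = 0.843.

K ≈ 0.843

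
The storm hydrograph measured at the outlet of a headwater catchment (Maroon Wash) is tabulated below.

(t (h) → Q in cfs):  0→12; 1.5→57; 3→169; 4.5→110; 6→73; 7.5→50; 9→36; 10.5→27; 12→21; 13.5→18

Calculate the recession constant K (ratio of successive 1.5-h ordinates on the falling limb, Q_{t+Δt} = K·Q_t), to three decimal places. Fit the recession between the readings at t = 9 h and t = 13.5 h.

Using the recession-limb readings at t = 9 h and t = 13.5 h: Q falls from 36 to 18 cfs over 3 intervals.
K = (Q₂/Q₁)^(1/3) = (18/36)^(1/3) = 0.794.

K ≈ 0.794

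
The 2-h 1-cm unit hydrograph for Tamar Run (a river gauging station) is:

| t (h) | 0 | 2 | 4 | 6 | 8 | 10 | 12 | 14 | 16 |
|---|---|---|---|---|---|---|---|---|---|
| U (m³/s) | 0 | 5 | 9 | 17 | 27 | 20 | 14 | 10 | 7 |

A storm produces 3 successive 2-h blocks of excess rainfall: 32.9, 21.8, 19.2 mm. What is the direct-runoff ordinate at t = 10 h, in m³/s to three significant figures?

Q ≈ 157 m³/s

By discrete convolution, Q_j = Σ (P_i / 10 mm) · U_{j−i}.
At t = 10 h (j=5): Q = (32.9/10)·20 + (21.8/10)·27 + (19.2/10)·17 = 157 m³/s.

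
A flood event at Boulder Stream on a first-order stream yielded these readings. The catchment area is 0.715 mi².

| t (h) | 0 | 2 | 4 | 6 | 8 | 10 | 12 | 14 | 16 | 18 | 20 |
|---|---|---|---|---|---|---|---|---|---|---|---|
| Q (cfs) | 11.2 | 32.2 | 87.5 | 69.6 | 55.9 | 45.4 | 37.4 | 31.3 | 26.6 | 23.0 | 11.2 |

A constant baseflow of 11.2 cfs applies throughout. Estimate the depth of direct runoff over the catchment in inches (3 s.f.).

Direct runoff: 0.0, 21.0, 76.3, 58.4, 44.7, 34.2, 26.2, 20.1, 15.4, 11.8, 0.0 cfs; ΣQ_DR = 308.1 cfs.
V = ΣQ_DR · Δt = 308.1 × 7200 s = 2.218 × 10^6 ft³.
Over A = 0.715 mi², depth = V / A = 1.34 in.

d ≈ 1.34 in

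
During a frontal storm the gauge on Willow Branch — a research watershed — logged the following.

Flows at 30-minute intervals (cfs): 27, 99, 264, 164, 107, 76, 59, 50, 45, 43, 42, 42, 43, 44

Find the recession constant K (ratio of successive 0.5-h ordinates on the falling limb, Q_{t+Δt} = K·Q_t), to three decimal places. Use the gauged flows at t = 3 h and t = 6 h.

Using the recession-limb readings at t = 3 h and t = 6 h: Q falls from 59 to 43 cfs over 6 intervals.
K = (Q₂/Q₁)^(1/6) = (43/59)^(1/6) = 0.949.

K ≈ 0.949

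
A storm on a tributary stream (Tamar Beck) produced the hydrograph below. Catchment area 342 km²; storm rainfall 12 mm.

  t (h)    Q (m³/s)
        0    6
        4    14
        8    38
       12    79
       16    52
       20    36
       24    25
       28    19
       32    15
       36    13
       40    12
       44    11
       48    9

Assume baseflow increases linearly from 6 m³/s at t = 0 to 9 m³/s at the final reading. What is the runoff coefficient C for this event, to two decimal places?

ΣQ_DR = 231.5 m³/s; V = ΣQ_DR·Δt = 3.334 × 10^6 m³.
Runoff depth d = V / A = 9.747 mm.
C = d / P = 9.747 / 12 = 0.81.

C ≈ 0.81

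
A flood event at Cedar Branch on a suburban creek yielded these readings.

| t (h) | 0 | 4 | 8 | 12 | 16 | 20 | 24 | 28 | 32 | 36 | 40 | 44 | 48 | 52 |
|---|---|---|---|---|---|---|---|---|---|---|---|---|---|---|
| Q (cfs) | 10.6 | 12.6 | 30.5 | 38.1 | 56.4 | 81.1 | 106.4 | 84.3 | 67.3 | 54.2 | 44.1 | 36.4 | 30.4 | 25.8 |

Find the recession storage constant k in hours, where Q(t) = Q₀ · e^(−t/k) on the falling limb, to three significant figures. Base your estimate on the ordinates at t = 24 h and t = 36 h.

k ≈ 17.8 h

On the falling limb, Q drops from 106.4 to 54.2 cfs between t = 24 h and t = 36 h (Δt = 12 h).
k = −Δt / ln(Q₂/Q₁) = −12 / ln(54.2/106.4) = 17.8 h.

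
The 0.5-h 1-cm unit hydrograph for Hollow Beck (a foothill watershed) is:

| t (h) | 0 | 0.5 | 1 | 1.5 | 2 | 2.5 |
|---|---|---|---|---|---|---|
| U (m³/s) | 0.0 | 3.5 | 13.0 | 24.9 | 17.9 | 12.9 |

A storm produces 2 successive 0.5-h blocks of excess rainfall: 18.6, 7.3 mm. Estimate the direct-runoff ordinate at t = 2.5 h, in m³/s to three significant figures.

By discrete convolution, Q_j = Σ (P_i / 10 mm) · U_{j−i}.
At t = 2.5 h (j=5): Q = (18.6/10)·12.9 + (7.3/10)·17.9 = 37.1 m³/s.

Q ≈ 37.1 m³/s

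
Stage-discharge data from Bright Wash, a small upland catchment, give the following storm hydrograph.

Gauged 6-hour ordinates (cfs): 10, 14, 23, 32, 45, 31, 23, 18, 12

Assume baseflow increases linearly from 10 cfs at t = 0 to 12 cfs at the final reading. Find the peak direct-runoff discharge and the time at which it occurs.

Q_p = 34.00 cfs at t = 24 h

Subtracting baseflow gives direct-runoff ordinates: 0.00, 3.75, 12.50, 21.25, 34.00, 19.75, 11.50, 6.25, 0.00 cfs.
The maximum is 34.00 cfs, occurring at the reading for t = 24 h.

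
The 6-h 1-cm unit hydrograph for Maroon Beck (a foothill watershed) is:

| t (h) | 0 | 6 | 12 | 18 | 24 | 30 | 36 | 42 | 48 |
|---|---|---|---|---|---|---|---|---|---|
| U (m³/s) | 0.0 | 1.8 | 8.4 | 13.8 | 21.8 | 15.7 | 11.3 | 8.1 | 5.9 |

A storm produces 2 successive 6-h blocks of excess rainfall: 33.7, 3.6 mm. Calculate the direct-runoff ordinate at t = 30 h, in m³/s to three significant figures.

By discrete convolution, Q_j = Σ (P_i / 10 mm) · U_{j−i}.
At t = 30 h (j=5): Q = (33.7/10)·15.7 + (3.6/10)·21.8 = 60.8 m³/s.

Q ≈ 60.8 m³/s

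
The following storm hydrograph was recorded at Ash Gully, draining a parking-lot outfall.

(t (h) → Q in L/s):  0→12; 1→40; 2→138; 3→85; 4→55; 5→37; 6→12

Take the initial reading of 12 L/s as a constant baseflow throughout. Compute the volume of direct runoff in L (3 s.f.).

Direct-runoff ordinates (Q − Q_b): 0.0, 28.0, 126.0, 73.0, 43.0, 25.0, 0.0 L/s.
ΣQ_DR = 295.0 L/s.
With Δt = 1 h = 3600 s, V = ΣQ_DR · Δt = 295.0 × 3600 = 1.06 × 10^6 L.

V ≈ 1.06 × 10^6 L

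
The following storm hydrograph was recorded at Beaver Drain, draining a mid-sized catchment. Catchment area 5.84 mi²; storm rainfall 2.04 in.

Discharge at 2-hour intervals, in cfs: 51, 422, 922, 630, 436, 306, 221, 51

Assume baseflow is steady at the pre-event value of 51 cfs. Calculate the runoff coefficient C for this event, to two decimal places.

ΣQ_DR = 2631 cfs; V = ΣQ_DR·Δt = 1.894 × 10^7 ft³.
Runoff depth d = V / A = 1.396 in.
C = d / P = 1.396 / 2.04 = 0.68.

C ≈ 0.68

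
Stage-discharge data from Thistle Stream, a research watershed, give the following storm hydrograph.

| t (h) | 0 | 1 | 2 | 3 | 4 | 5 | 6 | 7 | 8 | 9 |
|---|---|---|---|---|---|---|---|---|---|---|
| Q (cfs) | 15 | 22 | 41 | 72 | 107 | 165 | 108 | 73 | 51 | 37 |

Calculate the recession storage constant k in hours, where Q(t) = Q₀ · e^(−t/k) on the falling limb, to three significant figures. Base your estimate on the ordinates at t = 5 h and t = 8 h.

On the falling limb, Q drops from 165 to 51 cfs between t = 5 h and t = 8 h (Δt = 3 h).
k = −Δt / ln(Q₂/Q₁) = −3 / ln(51/165) = 2.56 h.

k ≈ 2.56 h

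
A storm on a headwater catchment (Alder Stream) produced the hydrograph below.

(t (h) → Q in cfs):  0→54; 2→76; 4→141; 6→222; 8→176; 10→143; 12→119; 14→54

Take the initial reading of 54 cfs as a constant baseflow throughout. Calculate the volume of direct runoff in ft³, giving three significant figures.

Direct-runoff ordinates (Q − Q_b): 0.0, 22.0, 87.0, 168.0, 122.0, 89.0, 65.0, 0.0 cfs.
ΣQ_DR = 553.0 cfs.
With Δt = 2 h = 7200 s, V = ΣQ_DR · Δt = 553.0 × 7200 = 3.98 × 10^6 ft³.

V ≈ 3.98 × 10^6 ft³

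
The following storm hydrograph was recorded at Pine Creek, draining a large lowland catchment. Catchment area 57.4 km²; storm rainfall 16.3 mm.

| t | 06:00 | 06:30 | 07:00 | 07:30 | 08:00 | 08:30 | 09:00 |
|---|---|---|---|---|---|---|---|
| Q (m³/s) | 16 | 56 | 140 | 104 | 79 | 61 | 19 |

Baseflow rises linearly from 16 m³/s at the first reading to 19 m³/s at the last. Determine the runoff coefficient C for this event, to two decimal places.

ΣQ_DR = 352.5 m³/s; V = ΣQ_DR·Δt = 6.345 × 10^5 m³.
Runoff depth d = V / A = 11.05 mm.
C = d / P = 11.05 / 16.3 = 0.68.

C ≈ 0.68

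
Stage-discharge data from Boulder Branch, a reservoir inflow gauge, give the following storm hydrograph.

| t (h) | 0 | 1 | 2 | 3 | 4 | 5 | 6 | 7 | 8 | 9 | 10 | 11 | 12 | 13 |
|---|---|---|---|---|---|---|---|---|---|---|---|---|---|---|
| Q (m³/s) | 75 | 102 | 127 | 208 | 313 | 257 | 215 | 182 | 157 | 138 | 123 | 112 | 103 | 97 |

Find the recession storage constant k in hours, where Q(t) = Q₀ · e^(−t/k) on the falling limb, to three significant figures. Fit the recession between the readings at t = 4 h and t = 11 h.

k ≈ 6.81 h

On the falling limb, Q drops from 313 to 112 m³/s between t = 4 h and t = 11 h (Δt = 7 h).
k = −Δt / ln(Q₂/Q₁) = −7 / ln(112/313) = 6.81 h.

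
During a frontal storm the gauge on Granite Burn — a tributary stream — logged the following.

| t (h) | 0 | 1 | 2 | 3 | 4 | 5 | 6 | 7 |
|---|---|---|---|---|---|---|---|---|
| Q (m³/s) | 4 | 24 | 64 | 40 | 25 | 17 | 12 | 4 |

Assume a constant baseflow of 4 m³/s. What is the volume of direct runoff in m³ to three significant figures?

V ≈ 5.69 × 10^5 m³

Direct-runoff ordinates (Q − Q_b): 0.0, 20.0, 60.0, 36.0, 21.0, 13.0, 8.0, 0.0 m³/s.
ΣQ_DR = 158.0 m³/s.
With Δt = 1 h = 3600 s, V = ΣQ_DR · Δt = 158.0 × 3600 = 5.69 × 10^5 m³.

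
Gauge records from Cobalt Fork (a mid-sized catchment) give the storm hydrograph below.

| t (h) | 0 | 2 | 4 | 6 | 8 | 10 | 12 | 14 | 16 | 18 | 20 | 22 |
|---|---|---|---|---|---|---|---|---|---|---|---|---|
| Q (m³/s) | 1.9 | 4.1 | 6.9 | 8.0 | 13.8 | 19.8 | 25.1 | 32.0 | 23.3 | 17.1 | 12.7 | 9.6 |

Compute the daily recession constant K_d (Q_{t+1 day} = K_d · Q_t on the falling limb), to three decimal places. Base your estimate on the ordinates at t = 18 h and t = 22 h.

Between t = 18 h and t = 22 h the flow falls from 17.1 to 9.6 m³/s over 2×2 h = 4 h.
Per-interval ratio K = (9.6/17.1)^(1/2) = 0.7493; K_d = K^(24/2) = 0.031.

K_d ≈ 0.031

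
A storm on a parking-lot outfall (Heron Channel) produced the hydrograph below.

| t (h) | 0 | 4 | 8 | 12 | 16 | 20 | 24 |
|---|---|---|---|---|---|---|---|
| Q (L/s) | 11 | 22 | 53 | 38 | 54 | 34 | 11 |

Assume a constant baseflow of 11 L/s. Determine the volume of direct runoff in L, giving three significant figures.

Direct-runoff ordinates (Q − Q_b): 0.0, 11.0, 42.0, 27.0, 43.0, 23.0, 0.0 L/s.
ΣQ_DR = 146.0 L/s.
With Δt = 4 h = 14400 s, V = ΣQ_DR · Δt = 146.0 × 14400 = 2.10 × 10^6 L.

V ≈ 2.10 × 10^6 L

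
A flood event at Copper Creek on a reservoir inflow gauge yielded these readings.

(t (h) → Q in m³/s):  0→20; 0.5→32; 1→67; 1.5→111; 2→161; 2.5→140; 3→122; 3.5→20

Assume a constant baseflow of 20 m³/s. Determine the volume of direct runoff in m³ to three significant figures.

Direct-runoff ordinates (Q − Q_b): 0.0, 12.0, 47.0, 91.0, 141.0, 120.0, 102.0, 0.0 m³/s.
ΣQ_DR = 513.0 m³/s.
With Δt = 0.5 h = 1800 s, V = ΣQ_DR · Δt = 513.0 × 1800 = 9.23 × 10^5 m³.

V ≈ 9.23 × 10^5 m³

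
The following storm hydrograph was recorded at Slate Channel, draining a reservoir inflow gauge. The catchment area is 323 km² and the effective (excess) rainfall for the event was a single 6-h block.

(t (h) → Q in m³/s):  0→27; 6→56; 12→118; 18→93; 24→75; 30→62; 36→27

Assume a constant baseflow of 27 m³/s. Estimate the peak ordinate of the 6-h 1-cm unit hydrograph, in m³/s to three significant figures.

Direct runoff: 0.0, 29.0, 91.0, 66.0, 48.0, 35.0, 0.0 m³/s; ΣQ_DR = 269.0 m³/s, peak = 91.0 m³/s.
Runoff depth d = ΣQ_DR·Δt / A = 269.0 × 21600 / (323 km²) = 17.99 mm.
The 1-cm UH is the DRH scaled by (10 mm)/d, so U_p = 91.0 × 10/17.99 = 50.6 m³/s.

U_p ≈ 50.6 m³/s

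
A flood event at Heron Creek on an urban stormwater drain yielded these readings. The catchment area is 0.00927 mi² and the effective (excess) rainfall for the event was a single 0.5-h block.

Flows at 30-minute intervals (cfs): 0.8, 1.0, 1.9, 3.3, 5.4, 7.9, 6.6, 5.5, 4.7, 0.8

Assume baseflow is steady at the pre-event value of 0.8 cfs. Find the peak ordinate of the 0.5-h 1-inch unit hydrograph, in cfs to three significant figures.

Direct runoff: 0.0, 0.2, 1.1, 2.5, 4.6, 7.1, 5.8, 4.7, 3.9, 0.0 cfs; ΣQ_DR = 29.90 cfs, peak = 7.1 cfs.
Runoff depth d = ΣQ_DR·Δt / A = 29.90 × 1800 / (0.00927 mi²) = 2.499 in.
The 1-inch UH is the DRH scaled by (1 in)/d, so U_p = 7.1 × 1/2.499 = 2.84 cfs.

U_p ≈ 2.84 cfs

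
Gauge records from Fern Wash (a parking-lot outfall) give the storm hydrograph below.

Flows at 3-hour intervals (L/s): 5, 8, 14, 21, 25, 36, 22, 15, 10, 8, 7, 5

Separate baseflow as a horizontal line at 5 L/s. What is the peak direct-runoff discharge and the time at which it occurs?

Subtracting baseflow gives direct-runoff ordinates: 0.0, 3.0, 9.0, 16.0, 20.0, 31.0, 17.0, 10.0, 5.0, 3.0, 2.0, 0.0 L/s.
The maximum is 31.0 L/s, occurring at the reading for t = 15 h.

Q_p = 31.0 L/s at t = 15 h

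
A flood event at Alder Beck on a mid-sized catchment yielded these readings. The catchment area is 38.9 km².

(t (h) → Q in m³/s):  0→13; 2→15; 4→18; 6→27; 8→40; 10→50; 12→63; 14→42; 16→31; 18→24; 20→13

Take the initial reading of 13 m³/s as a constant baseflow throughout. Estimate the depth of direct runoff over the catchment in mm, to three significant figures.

d ≈ 35.7 mm

Direct runoff: 0.0, 2.0, 5.0, 14.0, 27.0, 37.0, 50.0, 29.0, 18.0, 11.0, 0.0 m³/s; ΣQ_DR = 193.0 m³/s.
V = ΣQ_DR · Δt = 193.0 × 7200 s = 1.390 × 10^6 m³.
Over A = 38.9 km², depth = V / A = 35.7 mm.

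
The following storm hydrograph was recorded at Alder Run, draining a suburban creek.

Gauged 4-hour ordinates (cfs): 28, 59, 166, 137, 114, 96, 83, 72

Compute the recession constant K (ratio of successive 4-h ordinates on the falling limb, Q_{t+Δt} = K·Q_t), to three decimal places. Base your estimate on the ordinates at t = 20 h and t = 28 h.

K ≈ 0.866

Using the recession-limb readings at t = 20 h and t = 28 h: Q falls from 96 to 72 cfs over 2 intervals.
K = (Q₂/Q₁)^(1/2) = (72/96)^(1/2) = 0.866.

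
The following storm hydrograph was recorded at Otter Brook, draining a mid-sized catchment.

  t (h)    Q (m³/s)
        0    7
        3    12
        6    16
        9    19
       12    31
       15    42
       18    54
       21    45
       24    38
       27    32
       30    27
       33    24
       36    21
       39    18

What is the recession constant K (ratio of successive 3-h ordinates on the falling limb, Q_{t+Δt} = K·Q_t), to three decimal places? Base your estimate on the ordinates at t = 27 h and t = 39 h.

Using the recession-limb readings at t = 27 h and t = 39 h: Q falls from 32 to 18 m³/s over 4 intervals.
K = (Q₂/Q₁)^(1/4) = (18/32)^(1/4) = 0.866.

K ≈ 0.866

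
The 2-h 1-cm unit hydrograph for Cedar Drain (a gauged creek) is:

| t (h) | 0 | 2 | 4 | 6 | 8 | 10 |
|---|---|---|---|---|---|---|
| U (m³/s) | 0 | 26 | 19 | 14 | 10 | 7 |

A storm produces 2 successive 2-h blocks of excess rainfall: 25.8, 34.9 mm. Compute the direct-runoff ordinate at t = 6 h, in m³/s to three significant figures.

By discrete convolution, Q_j = Σ (P_i / 10 mm) · U_{j−i}.
At t = 6 h (j=3): Q = (25.8/10)·14 + (34.9/10)·19 = 102 m³/s.

Q ≈ 102 m³/s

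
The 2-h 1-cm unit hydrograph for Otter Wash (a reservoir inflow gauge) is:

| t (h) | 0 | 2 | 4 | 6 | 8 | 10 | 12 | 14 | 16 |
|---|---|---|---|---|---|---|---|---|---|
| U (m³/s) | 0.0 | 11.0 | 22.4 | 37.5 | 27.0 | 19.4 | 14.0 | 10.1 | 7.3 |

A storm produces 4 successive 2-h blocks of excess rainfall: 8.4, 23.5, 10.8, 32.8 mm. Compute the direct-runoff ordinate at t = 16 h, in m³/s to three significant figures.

Q ≈ 109 m³/s

By discrete convolution, Q_j = Σ (P_i / 10 mm) · U_{j−i}.
At t = 16 h (j=8): Q = (8.4/10)·7.3 + (23.5/10)·10.1 + (10.8/10)·14.0 + (32.8/10)·19.4 = 109 m³/s.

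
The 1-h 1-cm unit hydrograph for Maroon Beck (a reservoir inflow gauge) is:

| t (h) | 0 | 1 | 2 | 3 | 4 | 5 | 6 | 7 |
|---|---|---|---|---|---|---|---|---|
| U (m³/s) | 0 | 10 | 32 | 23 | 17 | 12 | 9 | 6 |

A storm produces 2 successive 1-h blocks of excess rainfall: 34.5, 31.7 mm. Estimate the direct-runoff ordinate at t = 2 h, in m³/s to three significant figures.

Q ≈ 142 m³/s

By discrete convolution, Q_j = Σ (P_i / 10 mm) · U_{j−i}.
At t = 2 h (j=2): Q = (34.5/10)·32 + (31.7/10)·10 = 142 m³/s.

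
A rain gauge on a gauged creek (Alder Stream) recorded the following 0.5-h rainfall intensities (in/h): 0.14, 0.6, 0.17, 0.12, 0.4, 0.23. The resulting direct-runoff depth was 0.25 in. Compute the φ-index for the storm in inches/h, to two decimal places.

Only the 2 blocks with intensity above φ contribute runoff: 0.6, 0.4 in/h.
Σ(I−φ)·Δt = d  ⇒  (0.6+0.4 − 2φ)·0.5 = 0.25
φ = (1.000 − 0.25/0.5) / 2 = 0.25 in/h.

φ ≈ 0.25 in/h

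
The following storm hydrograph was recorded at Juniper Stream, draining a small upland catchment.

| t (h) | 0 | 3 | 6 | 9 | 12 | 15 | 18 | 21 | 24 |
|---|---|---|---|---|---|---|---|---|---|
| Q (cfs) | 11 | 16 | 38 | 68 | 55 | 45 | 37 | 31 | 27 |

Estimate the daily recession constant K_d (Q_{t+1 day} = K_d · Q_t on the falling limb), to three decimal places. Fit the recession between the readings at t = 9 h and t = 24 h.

K_d ≈ 0.228

Between t = 9 h and t = 24 h the flow falls from 68 to 27 cfs over 5×3 h = 15 h.
Per-interval ratio K = (27/68)^(1/5) = 0.8313; K_d = K^(24/3) = 0.228.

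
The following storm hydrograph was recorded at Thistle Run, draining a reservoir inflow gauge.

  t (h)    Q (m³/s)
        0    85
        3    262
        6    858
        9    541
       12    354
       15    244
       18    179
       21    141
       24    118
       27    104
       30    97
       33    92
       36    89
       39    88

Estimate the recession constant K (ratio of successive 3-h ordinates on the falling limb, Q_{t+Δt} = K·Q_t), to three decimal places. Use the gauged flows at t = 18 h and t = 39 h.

K ≈ 0.904

Using the recession-limb readings at t = 18 h and t = 39 h: Q falls from 179 to 88 m³/s over 7 intervals.
K = (Q₂/Q₁)^(1/7) = (88/179)^(1/7) = 0.904.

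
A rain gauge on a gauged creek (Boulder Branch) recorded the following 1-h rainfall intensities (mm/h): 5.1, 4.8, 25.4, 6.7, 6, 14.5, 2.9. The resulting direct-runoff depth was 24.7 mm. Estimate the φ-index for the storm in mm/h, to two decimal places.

Only the 2 blocks with intensity above φ contribute runoff: 25.4, 14.5 mm/h.
Σ(I−φ)·Δt = d  ⇒  (25.4+14.5 − 2φ)·1 = 24.7
φ = (39.90 − 24.7/1) / 2 = 7.60 mm/h.

φ ≈ 7.60 mm/h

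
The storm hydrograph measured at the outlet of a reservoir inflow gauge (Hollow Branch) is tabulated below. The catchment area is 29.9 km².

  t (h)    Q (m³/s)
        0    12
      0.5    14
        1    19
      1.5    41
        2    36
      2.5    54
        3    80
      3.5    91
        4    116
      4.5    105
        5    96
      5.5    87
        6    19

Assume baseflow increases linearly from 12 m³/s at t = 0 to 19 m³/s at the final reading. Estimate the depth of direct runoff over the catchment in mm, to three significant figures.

Direct runoff: 0.00, 1.42, 5.83, 27.25, 21.67, 39.08, 64.50, 74.92, 99.33, 87.75, 78.17, 68.58, 0.00 m³/s; ΣQ_DR = 568.5 m³/s.
V = ΣQ_DR · Δt = 568.5 × 1800 s = 1.023 × 10^6 m³.
Over A = 29.9 km², depth = V / A = 34.2 mm.

d ≈ 34.2 mm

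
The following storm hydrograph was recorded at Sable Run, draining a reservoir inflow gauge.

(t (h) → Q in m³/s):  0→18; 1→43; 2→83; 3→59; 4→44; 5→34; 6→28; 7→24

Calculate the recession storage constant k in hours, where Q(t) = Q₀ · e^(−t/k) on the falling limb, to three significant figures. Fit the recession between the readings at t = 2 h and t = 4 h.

On the falling limb, Q drops from 83 to 44 m³/s between t = 2 h and t = 4 h (Δt = 2 h).
k = −Δt / ln(Q₂/Q₁) = −2 / ln(44/83) = 3.15 h.

k ≈ 3.15 h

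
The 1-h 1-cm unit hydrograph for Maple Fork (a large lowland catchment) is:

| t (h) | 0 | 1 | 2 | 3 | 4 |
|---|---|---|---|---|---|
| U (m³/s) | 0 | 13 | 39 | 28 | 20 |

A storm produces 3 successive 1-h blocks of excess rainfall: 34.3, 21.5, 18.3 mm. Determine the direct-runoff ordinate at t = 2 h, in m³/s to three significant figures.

By discrete convolution, Q_j = Σ (P_i / 10 mm) · U_{j−i}.
At t = 2 h (j=2): Q = (34.3/10)·39 + (21.5/10)·13 + (18.3/10)·0 = 162 m³/s.

Q ≈ 162 m³/s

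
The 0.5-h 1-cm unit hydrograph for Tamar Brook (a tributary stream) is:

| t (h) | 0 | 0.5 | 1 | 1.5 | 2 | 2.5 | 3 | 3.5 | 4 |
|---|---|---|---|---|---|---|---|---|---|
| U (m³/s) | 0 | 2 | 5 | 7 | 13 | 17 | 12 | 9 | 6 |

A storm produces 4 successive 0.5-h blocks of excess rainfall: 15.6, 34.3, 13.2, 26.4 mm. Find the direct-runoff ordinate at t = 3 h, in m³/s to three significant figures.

By discrete convolution, Q_j = Σ (P_i / 10 mm) · U_{j−i}.
At t = 3 h (j=6): Q = (15.6/10)·12 + (34.3/10)·17 + (13.2/10)·13 + (26.4/10)·7 = 113 m³/s.

Q ≈ 113 m³/s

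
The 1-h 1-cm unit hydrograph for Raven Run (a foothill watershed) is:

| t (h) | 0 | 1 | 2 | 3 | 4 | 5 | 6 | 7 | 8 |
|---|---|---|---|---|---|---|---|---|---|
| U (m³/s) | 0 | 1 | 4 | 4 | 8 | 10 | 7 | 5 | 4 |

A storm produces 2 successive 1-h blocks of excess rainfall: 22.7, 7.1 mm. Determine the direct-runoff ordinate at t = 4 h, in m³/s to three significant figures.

By discrete convolution, Q_j = Σ (P_i / 10 mm) · U_{j−i}.
At t = 4 h (j=4): Q = (22.7/10)·8 + (7.1/10)·4 = 21.0 m³/s.

Q ≈ 21.0 m³/s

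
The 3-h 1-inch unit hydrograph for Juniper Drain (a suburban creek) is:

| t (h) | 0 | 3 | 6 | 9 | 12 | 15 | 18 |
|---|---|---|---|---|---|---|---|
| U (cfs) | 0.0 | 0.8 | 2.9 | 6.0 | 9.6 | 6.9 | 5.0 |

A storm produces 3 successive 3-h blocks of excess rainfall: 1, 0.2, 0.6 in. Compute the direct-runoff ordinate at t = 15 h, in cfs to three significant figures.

By discrete convolution, Q_j = Σ (P_i / 1 in) · U_{j−i}.
At t = 15 h (j=5): Q = (1/1)·6.9 + (0.2/1)·9.6 + (0.6/1)·6.0 = 12.4 cfs.

Q ≈ 12.4 cfs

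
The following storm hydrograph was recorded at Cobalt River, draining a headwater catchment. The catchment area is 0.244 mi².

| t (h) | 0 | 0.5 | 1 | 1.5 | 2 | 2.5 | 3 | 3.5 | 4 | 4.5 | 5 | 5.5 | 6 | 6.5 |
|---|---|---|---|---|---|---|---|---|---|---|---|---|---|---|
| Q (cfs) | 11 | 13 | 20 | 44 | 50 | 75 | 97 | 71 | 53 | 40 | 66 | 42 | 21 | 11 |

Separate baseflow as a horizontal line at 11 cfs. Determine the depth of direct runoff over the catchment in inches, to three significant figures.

Direct runoff: 0.0, 2.0, 9.0, 33.0, 39.0, 64.0, 86.0, 60.0, 42.0, 29.0, 55.0, 31.0, 10.0, 0.0 cfs; ΣQ_DR = 460.0 cfs.
V = ΣQ_DR · Δt = 460.0 × 1800 s = 8.280 × 10^5 ft³.
Over A = 0.244 mi², depth = V / A = 1.46 in.

d ≈ 1.46 in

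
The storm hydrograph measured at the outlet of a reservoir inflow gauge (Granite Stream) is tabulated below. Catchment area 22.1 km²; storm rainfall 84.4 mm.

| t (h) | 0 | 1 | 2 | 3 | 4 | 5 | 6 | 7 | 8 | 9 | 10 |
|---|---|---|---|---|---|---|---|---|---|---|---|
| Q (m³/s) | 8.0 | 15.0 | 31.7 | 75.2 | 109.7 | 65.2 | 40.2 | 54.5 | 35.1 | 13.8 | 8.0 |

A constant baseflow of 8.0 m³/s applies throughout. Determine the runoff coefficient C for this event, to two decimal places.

C ≈ 0.71

ΣQ_DR = 368.4 m³/s; V = ΣQ_DR·Δt = 1.326 × 10^6 m³.
Runoff depth d = V / A = 60.01 mm.
C = d / P = 60.01 / 84.4 = 0.71.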